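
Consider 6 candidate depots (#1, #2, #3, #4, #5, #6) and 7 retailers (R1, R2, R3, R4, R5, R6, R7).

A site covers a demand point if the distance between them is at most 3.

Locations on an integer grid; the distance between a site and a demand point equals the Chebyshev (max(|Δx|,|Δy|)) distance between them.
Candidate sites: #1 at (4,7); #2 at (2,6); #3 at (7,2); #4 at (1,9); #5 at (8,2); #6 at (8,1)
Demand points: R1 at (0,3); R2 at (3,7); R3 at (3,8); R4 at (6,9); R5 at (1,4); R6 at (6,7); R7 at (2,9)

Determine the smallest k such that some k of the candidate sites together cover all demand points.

2

Coverage sets (demand points within 3 of each site):
  #1: {R2, R3, R4, R5, R6, R7}
  #2: {R1, R2, R3, R5, R7}
  #3: {}
  #4: {R2, R3, R7}
  #5: {}
  #6: {}
No single site covers all 7 demand points.
But {#1, #2} covers everything, so the minimum is 2.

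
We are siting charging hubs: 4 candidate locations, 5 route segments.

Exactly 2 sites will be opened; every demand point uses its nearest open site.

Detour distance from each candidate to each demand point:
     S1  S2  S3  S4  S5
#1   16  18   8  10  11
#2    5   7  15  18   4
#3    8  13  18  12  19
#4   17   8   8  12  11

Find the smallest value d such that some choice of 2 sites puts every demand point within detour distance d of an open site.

Open {#1, #2}.
  Farthest demand point is S4 at detour distance 10 (to #1); all others are ≤ 10.
With {#2, #4} the worst case is 12.
With {#3, #4} the worst case is 12.
No size-2 selection achieves below 10.

10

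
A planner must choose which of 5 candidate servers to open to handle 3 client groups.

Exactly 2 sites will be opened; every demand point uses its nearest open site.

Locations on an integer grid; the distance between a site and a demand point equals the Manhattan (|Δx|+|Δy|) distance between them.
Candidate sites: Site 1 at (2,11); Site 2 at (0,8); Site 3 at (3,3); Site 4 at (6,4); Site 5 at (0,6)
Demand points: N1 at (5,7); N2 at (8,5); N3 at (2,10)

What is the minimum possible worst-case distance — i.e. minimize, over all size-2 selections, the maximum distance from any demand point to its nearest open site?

Open {Site 1, Site 4}.
  Farthest demand point is N1 at distance 4 (to Site 4); all others are ≤ 4.
With {Site 2, Site 4} the worst case is 4.
With {Site 4, Site 5} the worst case is 6.
No size-2 selection achieves below 4.

4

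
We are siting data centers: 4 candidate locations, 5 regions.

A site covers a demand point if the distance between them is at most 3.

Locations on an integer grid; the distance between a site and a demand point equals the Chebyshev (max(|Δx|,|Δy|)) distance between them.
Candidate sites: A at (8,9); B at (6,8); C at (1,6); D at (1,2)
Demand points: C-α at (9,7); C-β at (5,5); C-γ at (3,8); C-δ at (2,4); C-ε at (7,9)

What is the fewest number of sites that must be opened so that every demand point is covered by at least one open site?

Coverage sets (demand points within 3 of each site):
  A: {C-α, C-ε}
  B: {C-α, C-β, C-γ, C-ε}
  C: {C-γ, C-δ}
  D: {C-δ}
No single site covers all 5 demand points.
But {B, C} covers everything, so the minimum is 2.

2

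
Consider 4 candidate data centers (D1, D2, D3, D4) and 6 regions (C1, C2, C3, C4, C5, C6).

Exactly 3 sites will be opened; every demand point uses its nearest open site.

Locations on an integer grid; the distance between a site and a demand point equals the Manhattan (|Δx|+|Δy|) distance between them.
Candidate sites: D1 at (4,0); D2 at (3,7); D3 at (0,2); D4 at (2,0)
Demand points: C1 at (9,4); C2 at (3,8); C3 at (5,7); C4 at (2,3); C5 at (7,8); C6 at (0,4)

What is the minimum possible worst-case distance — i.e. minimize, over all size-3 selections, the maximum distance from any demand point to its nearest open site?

9

Open {D1, D2, D3}.
  Farthest demand point is C1 at distance 9 (to D1); all others are ≤ 9.
With {D1, D2, D4} the worst case is 9.
With {D2, D3, D4} the worst case is 9.
No size-3 selection achieves below 9.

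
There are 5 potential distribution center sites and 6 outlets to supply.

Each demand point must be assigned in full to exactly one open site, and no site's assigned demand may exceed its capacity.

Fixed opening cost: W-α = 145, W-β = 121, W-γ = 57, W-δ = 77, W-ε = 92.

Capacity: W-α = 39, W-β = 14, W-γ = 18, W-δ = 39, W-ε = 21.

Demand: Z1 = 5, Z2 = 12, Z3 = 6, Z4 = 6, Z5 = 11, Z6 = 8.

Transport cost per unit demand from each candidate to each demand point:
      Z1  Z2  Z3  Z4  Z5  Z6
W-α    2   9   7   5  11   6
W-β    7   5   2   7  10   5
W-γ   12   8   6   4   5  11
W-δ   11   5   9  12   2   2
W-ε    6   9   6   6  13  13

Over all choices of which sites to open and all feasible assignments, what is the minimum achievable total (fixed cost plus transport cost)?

347

Open {W-γ, W-δ}; cheapest assignment that respects the capacities:
  W-γ (cap 18, load 12): Z3, Z4 — cost 6×6 + 6×4 = 60
  W-δ (cap 39, load 36): Z1, Z2, Z5, Z6 — cost 5×11 + 12×5 + 11×2 + 8×2 = 153
  Shipping 213, fixed 134 → total 347.
  Any other capacity-feasible assignment to {W-γ, W-δ} ships for at least 213.
Compare {W-δ, W-ε}: its best feasible assignment gives total 369.
Compare {W-α, W-δ}: its best feasible assignment gives total 402.
Every other set of open sites that can feasibly serve all demand totals ≥ 369 even under its best assignment. Minimum: 347.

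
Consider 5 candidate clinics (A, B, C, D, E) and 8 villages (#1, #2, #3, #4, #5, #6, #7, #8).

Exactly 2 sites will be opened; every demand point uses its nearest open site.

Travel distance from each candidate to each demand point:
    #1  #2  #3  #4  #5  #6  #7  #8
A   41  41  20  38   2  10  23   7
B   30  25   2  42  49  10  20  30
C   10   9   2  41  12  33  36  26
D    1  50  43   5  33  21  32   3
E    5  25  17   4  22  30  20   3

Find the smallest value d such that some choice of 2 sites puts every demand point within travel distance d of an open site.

Open {A, E}.
  Farthest demand point is #2 at travel distance 25 (to E); all others are ≤ 25.
With {B, E} the worst case is 25.
With {D, E} the worst case is 25.
No size-2 selection achieves below 25.

25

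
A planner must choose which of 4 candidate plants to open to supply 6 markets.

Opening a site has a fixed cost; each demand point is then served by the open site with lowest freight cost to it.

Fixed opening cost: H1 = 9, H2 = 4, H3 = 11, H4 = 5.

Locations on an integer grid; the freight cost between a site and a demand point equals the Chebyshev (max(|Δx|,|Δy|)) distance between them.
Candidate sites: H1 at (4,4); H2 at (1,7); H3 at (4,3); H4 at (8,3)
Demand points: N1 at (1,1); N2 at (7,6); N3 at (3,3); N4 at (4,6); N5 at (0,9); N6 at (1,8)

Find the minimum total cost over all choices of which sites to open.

25

Open {H1, H2}: assign each demand point to its cheapest open site.
  N1→H1 3, N2→H1 3, N3→H1 1, N4→H1 2, N5→H2 2, N6→H2 1
  freight cost 12, fixed 13 → total 25.
Compare {H2}: freight cost 22 + fixed 4 = 26.
Compare {H1}: freight cost 18 + fixed 9 = 27.
Compare {H2, H3}: freight cost 13 + fixed 15 = 28.
All other subsets cost ≥ 26. Minimum total cost: 25.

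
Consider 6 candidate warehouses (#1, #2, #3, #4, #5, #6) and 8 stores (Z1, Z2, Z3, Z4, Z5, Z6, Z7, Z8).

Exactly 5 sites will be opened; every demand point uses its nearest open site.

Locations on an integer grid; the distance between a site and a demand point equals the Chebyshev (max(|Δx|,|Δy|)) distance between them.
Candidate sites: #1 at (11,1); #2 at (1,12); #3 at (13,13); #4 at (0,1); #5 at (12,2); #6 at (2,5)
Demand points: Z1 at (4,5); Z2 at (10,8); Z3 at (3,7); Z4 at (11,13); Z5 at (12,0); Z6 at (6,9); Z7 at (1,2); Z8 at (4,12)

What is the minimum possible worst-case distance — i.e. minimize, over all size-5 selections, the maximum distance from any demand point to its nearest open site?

Open {#1, #2, #3, #4, #5}.
  Farthest demand point is Z2 at distance 5 (to #3); all others are ≤ 5.
With {#1, #2, #3, #4, #6} the worst case is 5.
With {#1, #2, #3, #5, #6} the worst case is 5.
No size-5 selection achieves below 5.

5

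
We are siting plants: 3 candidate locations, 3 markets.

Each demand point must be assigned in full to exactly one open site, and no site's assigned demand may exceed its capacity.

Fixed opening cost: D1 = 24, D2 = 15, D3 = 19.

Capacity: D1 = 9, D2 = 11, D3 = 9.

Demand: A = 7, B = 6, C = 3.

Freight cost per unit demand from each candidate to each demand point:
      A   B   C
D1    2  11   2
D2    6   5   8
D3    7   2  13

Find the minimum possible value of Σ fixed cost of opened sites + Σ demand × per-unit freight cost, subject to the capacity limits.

107

Open {D1, D2}; cheapest assignment that respects the capacities:
  D1 (cap 9, load 7): A — cost 7×2 = 14
  D2 (cap 11, load 9): B, C — cost 6×5 + 3×8 = 54
  Shipping 68, fixed 39 → total 107.
  Any other capacity-feasible assignment to {D1, D2} ships for at least 68.
Compare {D1, D3}: its best feasible assignment gives total 108.
Compare {D1, D2, D3}: its best feasible assignment gives total 108.
Every other set of open sites that can feasibly serve all demand totals ≥ 108 even under its best assignment. Minimum: 107.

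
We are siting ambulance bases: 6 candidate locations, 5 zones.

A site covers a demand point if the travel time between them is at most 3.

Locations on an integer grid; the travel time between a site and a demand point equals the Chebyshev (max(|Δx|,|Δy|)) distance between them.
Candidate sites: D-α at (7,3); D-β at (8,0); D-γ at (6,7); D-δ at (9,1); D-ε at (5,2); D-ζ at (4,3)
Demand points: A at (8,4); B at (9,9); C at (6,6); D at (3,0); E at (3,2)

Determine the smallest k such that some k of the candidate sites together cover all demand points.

Coverage sets (demand points within 3 of each site):
  D-α: {A, C}
  D-β: {}
  D-γ: {A, B, C}
  D-δ: {A}
  D-ε: {A, D, E}
  D-ζ: {C, D, E}
No single site covers all 5 demand points.
But {D-γ, D-ε} covers everything, so the minimum is 2.

2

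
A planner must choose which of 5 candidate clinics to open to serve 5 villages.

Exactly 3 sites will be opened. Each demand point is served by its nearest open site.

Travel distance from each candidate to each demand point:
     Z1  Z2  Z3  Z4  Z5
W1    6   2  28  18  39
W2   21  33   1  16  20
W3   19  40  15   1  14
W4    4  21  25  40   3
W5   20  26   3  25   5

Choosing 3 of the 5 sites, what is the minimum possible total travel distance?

Open {W1, W3, W5}.
  Z1→W1 6, Z2→W1 2, Z3→W5 3, Z4→W3 1, Z5→W5 5  ⇒ total 17.
Compare {W1, W2, W3}: total 24.
Compare {W1, W3, W4}: total 25.
No size-3 selection does better; minimum is 17.

17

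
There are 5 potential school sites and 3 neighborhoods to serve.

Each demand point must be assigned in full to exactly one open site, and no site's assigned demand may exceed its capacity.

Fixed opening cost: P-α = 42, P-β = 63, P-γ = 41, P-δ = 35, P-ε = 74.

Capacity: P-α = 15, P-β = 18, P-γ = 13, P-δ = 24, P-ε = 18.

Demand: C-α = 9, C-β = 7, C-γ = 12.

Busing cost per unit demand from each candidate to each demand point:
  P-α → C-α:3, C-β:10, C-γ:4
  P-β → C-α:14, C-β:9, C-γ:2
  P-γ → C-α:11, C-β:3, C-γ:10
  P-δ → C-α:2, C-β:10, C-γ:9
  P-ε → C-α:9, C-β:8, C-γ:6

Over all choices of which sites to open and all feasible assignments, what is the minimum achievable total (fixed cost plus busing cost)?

202

Open {P-β, P-γ, P-δ}; cheapest assignment that respects the capacities:
  P-β (cap 18, load 12): C-γ — cost 12×2 = 24
  P-γ (cap 13, load 7): C-β — cost 7×3 = 21
  P-δ (cap 24, load 9): C-α — cost 9×2 = 18
  Shipping 63, fixed 139 → total 202.
  Any other capacity-feasible assignment to {P-β, P-γ, P-δ} ships for at least 63.
Compare {P-α, P-γ, P-δ}: its best feasible assignment gives total 205.
Compare {P-β, P-δ}: its best feasible assignment gives total 210.
Every other set of open sites that can feasibly serve all demand totals ≥ 205 even under its best assignment. Minimum: 202.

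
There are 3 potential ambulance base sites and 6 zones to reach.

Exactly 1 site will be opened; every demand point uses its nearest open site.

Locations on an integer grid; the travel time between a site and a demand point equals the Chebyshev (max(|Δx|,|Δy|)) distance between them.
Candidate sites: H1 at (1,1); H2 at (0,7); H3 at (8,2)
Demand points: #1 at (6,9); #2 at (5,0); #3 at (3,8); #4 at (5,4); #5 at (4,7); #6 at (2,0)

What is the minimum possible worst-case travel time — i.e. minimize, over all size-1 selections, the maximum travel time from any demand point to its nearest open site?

Open {H2}.
  Farthest demand point is #2 at travel time 7 (to H2); all others are ≤ 7.
With {H3} the worst case is 7.
With {H1} the worst case is 8.
No size-1 selection achieves below 7.

7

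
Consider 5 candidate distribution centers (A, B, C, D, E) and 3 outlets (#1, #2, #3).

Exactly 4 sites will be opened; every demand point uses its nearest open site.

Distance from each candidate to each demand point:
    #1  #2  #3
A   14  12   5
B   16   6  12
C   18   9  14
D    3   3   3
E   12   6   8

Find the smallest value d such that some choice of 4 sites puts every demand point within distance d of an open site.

Open {A, B, C, D}.
  Farthest demand point is #1 at distance 3 (to D); all others are ≤ 3.
With {A, B, D, E} the worst case is 3.
With {A, C, D, E} the worst case is 3.
No size-4 selection achieves below 3.

3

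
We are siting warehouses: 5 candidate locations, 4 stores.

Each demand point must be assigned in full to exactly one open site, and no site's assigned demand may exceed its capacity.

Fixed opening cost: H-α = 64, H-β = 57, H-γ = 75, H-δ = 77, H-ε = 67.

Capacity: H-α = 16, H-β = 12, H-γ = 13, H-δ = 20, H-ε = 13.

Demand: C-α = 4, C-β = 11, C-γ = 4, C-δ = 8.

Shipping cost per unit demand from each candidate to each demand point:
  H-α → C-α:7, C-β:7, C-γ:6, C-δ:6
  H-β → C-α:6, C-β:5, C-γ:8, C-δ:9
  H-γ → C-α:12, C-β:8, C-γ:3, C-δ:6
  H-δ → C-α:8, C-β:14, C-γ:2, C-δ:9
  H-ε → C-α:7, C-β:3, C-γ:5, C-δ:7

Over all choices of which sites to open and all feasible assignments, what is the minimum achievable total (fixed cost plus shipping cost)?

264

Open {H-α, H-ε}; cheapest assignment that respects the capacities:
  H-α (cap 16, load 16): C-α, C-γ, C-δ — cost 4×7 + 4×6 + 8×6 = 100
  H-ε (cap 13, load 11): C-β — cost 11×3 = 33
  Shipping 133, fixed 131 → total 264.
  Any other capacity-feasible assignment to {H-α, H-ε} ships for at least 133.
Compare {H-α, H-β}: its best feasible assignment gives total 276.
Compare {H-δ, H-ε}: its best feasible assignment gives total 289.
Every other set of open sites that can feasibly serve all demand totals ≥ 276 even under its best assignment. Minimum: 264.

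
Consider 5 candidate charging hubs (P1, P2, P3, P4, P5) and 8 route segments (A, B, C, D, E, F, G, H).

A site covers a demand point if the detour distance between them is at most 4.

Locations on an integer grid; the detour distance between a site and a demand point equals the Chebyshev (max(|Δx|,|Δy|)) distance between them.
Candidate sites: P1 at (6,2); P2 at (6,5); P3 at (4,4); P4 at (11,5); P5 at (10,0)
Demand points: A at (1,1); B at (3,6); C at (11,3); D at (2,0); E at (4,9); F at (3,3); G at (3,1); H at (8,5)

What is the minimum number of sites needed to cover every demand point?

3

Coverage sets (demand points within 4 of each site):
  P1: {B, D, F, G, H}
  P2: {B, E, F, G, H}
  P3: {A, B, D, F, G, H}
  P4: {C, H}
  P5: {C}
No 2 sites suffice: every size-2 union leaves at least one demand point uncovered.
But {P2, P3, P4} covers everything, so the minimum is 3.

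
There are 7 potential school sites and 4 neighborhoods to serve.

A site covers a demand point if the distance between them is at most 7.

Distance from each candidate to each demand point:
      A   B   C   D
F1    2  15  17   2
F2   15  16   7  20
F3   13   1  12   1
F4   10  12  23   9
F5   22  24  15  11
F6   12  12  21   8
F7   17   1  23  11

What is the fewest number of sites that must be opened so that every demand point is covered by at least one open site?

Coverage sets (demand points within 7 of each site):
  F1: {A, D}
  F2: {C}
  F3: {B, D}
  F4: {}
  F5: {}
  F6: {}
  F7: {B}
No 2 sites suffice: every size-2 union leaves at least one demand point uncovered.
But {F1, F2, F3} covers everything, so the minimum is 3.

3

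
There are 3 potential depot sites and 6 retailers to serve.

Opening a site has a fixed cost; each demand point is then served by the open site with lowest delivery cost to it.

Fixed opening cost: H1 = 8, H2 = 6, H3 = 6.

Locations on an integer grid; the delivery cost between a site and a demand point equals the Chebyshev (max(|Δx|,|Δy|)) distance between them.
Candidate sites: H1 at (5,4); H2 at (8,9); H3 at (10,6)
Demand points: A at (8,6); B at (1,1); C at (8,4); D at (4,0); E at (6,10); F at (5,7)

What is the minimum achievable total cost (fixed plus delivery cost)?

31

Open {H1}: assign each demand point to its cheapest open site.
  A→H1 3, B→H1 4, C→H1 3, D→H1 4, E→H1 6, F→H1 3
  delivery cost 23, fixed 8 → total 31.
Compare {H1, H2}: delivery cost 19 + fixed 14 = 33.
Compare {H1, H3}: delivery cost 19 + fixed 14 = 33.
Compare {H3}: delivery cost 28 + fixed 6 = 34.
All other subsets cost ≥ 33. Minimum total cost: 31.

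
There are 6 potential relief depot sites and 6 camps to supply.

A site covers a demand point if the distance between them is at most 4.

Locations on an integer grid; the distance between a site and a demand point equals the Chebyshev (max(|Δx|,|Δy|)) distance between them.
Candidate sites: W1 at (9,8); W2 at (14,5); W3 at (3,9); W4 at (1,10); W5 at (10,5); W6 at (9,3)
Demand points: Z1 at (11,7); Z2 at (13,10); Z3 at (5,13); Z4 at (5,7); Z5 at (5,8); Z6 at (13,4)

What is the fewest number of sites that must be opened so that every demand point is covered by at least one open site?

Coverage sets (demand points within 4 of each site):
  W1: {Z1, Z2, Z4, Z5, Z6}
  W2: {Z1, Z6}
  W3: {Z3, Z4, Z5}
  W4: {Z3, Z4, Z5}
  W5: {Z1, Z6}
  W6: {Z1, Z4, Z6}
No single site covers all 6 demand points.
But {W1, W3} covers everything, so the minimum is 2.

2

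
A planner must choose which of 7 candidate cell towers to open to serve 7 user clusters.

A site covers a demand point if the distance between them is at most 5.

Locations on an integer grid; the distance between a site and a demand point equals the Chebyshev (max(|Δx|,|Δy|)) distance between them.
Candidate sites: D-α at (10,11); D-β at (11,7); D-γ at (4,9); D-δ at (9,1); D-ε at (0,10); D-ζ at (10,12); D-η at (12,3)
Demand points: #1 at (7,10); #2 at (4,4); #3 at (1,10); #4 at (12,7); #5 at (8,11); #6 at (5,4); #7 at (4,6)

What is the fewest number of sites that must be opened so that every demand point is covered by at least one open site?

2

Coverage sets (demand points within 5 of each site):
  D-α: {#1, #4, #5}
  D-β: {#1, #4, #5}
  D-γ: {#1, #2, #3, #5, #6, #7}
  D-δ: {#2, #6, #7}
  D-ε: {#3, #7}
  D-ζ: {#1, #4, #5}
  D-η: {#4}
No single site covers all 7 demand points.
But {D-α, D-γ} covers everything, so the minimum is 2.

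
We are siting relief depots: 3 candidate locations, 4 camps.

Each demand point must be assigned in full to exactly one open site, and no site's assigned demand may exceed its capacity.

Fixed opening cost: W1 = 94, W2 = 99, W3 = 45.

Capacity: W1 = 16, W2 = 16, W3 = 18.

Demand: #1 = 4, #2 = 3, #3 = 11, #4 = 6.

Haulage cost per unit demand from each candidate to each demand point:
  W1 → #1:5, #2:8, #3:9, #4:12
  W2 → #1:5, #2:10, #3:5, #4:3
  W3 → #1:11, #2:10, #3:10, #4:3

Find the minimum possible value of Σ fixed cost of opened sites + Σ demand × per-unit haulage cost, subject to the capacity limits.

267

Open {W2, W3}; cheapest assignment that respects the capacities:
  W2 (cap 16, load 15): #1, #3 — cost 4×5 + 11×5 = 75
  W3 (cap 18, load 9): #2, #4 — cost 3×10 + 6×3 = 48
  Shipping 123, fixed 144 → total 267.
  Any other capacity-feasible assignment to {W2, W3} ships for at least 123.
Compare {W1, W3}: its best feasible assignment gives total 306.
Compare {W1, W2}: its best feasible assignment gives total 354.
Every other set of open sites that can feasibly serve all demand totals ≥ 306 even under its best assignment. Minimum: 267.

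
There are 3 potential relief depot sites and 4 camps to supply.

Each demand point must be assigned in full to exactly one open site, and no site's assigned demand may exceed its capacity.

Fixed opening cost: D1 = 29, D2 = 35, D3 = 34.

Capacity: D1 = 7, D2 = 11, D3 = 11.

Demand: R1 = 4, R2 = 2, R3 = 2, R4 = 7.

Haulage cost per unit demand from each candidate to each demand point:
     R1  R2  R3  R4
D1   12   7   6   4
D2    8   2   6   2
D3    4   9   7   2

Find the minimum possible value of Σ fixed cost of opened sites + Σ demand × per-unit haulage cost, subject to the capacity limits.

115

Open {D2, D3}; cheapest assignment that respects the capacities:
  D2 (cap 11, load 11): R2, R3, R4 — cost 2×2 + 2×6 + 7×2 = 30
  D3 (cap 11, load 4): R1 — cost 4×4 = 16
  Shipping 46, fixed 69 → total 115.
  Any other capacity-feasible assignment to {D2, D3} ships for at least 46.
Compare {D1, D3}: its best feasible assignment gives total 119.
Compare {D1, D2}: its best feasible assignment gives total 136.
Every other set of open sites that can feasibly serve all demand totals ≥ 119 even under its best assignment. Minimum: 115.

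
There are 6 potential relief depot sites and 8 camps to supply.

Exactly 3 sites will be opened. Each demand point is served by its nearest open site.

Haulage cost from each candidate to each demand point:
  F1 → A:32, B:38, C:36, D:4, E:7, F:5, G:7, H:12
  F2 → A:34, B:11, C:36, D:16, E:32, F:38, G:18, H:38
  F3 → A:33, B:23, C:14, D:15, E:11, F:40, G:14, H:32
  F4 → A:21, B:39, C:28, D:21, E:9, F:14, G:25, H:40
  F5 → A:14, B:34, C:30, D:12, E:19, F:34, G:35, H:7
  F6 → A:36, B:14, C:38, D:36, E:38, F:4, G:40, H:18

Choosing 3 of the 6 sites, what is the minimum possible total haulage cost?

Open {F1, F3, F5}.
  A→F5 14, B→F3 23, C→F3 14, D→F1 4, E→F1 7, F→F1 5, G→F1 7, H→F5 7  ⇒ total 81.
Compare {F1, F2, F5}: total 85.
Compare {F1, F5, F6}: total 87.
No size-3 selection does better; minimum is 81.

81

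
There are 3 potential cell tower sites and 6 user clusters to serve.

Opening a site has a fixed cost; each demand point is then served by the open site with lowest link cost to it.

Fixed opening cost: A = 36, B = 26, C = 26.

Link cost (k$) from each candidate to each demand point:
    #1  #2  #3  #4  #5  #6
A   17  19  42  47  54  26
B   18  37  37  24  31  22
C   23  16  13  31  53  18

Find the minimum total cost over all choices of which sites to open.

172

Open {B, C}: assign each demand point to its cheapest open site.
  #1→B 18, #2→C 16, #3→C 13, #4→B 24, #5→B 31, #6→C 18
  link cost 120, fixed 52 → total 172.
Compare {C}: link cost 154 + fixed 26 = 180.
Compare {B}: link cost 169 + fixed 26 = 195.
Compare {A, B, C}: link cost 119 + fixed 88 = 207.
All other subsets cost ≥ 180. Minimum total cost: 172.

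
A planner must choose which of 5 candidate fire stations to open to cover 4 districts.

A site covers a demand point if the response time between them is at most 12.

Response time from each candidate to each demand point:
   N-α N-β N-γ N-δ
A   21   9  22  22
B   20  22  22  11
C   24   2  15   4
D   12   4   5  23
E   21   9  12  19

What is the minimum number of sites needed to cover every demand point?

2

Coverage sets (demand points within 12 of each site):
  A: {N-β}
  B: {N-δ}
  C: {N-β, N-δ}
  D: {N-α, N-β, N-γ}
  E: {N-β, N-γ}
No single site covers all 4 demand points.
But {B, D} covers everything, so the minimum is 2.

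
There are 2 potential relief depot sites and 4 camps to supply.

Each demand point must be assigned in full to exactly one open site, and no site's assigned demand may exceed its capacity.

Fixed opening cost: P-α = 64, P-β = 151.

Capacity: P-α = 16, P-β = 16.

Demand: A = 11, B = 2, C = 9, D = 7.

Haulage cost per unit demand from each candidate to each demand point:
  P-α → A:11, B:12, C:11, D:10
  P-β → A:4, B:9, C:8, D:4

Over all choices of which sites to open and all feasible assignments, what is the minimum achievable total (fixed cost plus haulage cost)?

Open {P-α, P-β}; cheapest assignment that respects the capacities:
  P-α (cap 16, load 16): C, D — cost 9×11 + 7×10 = 169
  P-β (cap 16, load 13): A, B — cost 11×4 + 2×9 = 62
  Shipping 231, fixed 215 → total 446.
  Any other capacity-feasible assignment to {P-α, P-β} ships for at least 231.
Total demand is 29 and no other set of sites has combined capacity ≥ 29, so {P-α, P-β} is the only feasible choice of open sites. Minimum: 446.

446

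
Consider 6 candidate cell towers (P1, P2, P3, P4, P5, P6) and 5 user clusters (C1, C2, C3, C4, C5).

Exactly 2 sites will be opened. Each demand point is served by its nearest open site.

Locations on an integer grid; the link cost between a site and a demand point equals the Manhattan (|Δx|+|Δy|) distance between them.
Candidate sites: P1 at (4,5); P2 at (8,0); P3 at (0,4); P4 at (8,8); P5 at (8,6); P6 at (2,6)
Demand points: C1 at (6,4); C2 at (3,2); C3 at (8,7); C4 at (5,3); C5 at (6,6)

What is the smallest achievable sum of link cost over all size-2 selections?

13

Open {P1, P5}.
  C1→P1 3, C2→P1 4, C3→P5 1, C4→P1 3, C5→P5 2  ⇒ total 13.
Compare {P1, P4}: total 14.
Compare {P3, P5}: total 18.
No size-2 selection does better; minimum is 13.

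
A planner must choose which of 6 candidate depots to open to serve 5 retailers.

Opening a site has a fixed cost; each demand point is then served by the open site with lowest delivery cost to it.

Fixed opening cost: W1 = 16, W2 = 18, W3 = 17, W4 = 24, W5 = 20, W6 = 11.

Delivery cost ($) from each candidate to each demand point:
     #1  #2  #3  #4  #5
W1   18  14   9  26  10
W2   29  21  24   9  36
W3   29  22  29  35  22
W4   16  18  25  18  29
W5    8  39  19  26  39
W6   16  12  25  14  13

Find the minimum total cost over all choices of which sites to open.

88

Open {W1, W6}: assign each demand point to its cheapest open site.
  #1→W6 16, #2→W6 12, #3→W1 9, #4→W6 14, #5→W1 10
  delivery cost 61, fixed 27 → total 88.
Compare {W6}: delivery cost 80 + fixed 11 = 91.
Compare {W1}: delivery cost 77 + fixed 16 = 93.
Compare {W1, W2}: delivery cost 60 + fixed 34 = 94.
All other subsets cost ≥ 91. Minimum total cost: 88.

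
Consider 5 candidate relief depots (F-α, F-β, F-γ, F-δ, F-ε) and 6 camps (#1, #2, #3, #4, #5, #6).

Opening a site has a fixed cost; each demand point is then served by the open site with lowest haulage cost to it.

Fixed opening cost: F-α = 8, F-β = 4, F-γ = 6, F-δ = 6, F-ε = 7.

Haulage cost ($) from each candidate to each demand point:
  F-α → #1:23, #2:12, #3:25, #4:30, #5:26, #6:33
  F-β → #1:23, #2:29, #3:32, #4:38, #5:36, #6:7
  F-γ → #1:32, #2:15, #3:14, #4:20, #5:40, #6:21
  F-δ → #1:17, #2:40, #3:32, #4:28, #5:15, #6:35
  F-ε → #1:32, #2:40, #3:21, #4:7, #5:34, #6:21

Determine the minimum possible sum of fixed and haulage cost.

Open {F-β, F-γ, F-δ, F-ε}: assign each demand point to its cheapest open site.
  #1→F-δ 17, #2→F-γ 15, #3→F-γ 14, #4→F-ε 7, #5→F-δ 15, #6→F-β 7
  haulage cost 75, fixed 23 → total 98.
Compare {F-α, F-β, F-γ, F-δ, F-ε}: haulage cost 72 + fixed 31 = 103.
Compare {F-β, F-γ, F-δ}: haulage cost 88 + fixed 16 = 104.
Compare {F-α, F-β, F-δ, F-ε}: haulage cost 79 + fixed 25 = 104.
All other subsets cost ≥ 103. Minimum total cost: 98.

98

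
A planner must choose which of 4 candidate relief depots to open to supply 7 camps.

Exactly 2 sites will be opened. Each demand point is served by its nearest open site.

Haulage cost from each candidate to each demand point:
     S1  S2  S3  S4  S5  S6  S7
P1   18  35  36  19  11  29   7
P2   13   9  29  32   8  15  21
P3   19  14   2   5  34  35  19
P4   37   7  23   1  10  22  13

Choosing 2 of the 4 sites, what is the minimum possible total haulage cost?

71

Open {P2, P3}.
  S1→P2 13, S2→P2 9, S3→P3 2, S4→P3 5, S5→P2 8, S6→P2 15, S7→P3 19  ⇒ total 71.
Compare {P3, P4}: total 74.
Compare {P2, P4}: total 80.
No size-2 selection does better; minimum is 71.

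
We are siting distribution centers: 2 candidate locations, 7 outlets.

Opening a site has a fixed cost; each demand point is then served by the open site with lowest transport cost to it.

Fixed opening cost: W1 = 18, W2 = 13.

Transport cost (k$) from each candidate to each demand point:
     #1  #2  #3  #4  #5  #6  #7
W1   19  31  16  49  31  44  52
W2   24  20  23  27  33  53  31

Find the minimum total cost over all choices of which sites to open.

Open {W1, W2}: assign each demand point to its cheapest open site.
  #1→W1 19, #2→W2 20, #3→W1 16, #4→W2 27, #5→W1 31, #6→W1 44, #7→W2 31
  transport cost 188, fixed 31 → total 219.
Compare {W2}: transport cost 211 + fixed 13 = 224.
Compare {W1}: transport cost 242 + fixed 18 = 260.

219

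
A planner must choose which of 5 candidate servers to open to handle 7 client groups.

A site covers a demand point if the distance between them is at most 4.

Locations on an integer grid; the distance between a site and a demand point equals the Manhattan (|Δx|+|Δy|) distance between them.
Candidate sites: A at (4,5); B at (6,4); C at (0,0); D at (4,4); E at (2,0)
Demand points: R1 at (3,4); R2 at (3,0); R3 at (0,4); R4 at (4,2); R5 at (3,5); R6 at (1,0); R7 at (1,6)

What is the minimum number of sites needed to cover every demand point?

2

Coverage sets (demand points within 4 of each site):
  A: {R1, R4, R5, R7}
  B: {R1, R4, R5}
  C: {R2, R3, R6}
  D: {R1, R3, R4, R5}
  E: {R2, R4, R6}
No single site covers all 7 demand points.
But {A, C} covers everything, so the minimum is 2.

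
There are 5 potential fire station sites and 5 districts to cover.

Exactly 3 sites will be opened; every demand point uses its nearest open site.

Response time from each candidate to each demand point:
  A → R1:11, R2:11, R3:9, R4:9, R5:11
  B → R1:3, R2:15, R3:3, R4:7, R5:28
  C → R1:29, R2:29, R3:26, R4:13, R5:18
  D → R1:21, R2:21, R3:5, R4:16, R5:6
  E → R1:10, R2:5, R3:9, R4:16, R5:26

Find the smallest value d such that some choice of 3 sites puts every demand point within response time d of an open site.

7

Open {B, D, E}.
  Farthest demand point is R4 at response time 7 (to B); all others are ≤ 7.
With {A, D, E} the worst case is 10.
With {A, B, C} the worst case is 11.
No size-3 selection achieves below 7.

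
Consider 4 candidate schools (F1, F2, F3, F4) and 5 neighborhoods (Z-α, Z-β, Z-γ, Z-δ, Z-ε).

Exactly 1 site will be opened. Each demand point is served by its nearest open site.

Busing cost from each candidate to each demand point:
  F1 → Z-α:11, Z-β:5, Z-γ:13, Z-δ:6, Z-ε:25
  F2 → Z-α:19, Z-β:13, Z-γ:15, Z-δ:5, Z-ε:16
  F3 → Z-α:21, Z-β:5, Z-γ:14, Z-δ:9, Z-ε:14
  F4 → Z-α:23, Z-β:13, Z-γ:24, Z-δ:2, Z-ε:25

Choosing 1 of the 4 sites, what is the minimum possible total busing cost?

60

Open {F1}.
  Z-α→F1 11, Z-β→F1 5, Z-γ→F1 13, Z-δ→F1 6, Z-ε→F1 25  ⇒ total 60.
Compare {F3}: total 63.
Compare {F2}: total 68.
No size-1 selection does better; minimum is 60.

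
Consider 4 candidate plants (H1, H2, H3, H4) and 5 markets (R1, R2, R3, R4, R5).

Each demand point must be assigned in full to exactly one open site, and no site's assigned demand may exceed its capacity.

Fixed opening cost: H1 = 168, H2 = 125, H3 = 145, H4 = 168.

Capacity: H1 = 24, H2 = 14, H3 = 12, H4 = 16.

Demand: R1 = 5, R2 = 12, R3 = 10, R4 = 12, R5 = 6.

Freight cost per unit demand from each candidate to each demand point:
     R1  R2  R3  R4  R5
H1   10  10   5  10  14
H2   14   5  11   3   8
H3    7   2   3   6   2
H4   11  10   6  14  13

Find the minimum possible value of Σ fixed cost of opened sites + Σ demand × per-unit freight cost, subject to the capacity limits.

682

Open {H1, H2, H3}; cheapest assignment that respects the capacities:
  H1 (cap 24, load 21): R1, R3, R5 — cost 5×10 + 10×5 + 6×14 = 184
  H2 (cap 14, load 12): R4 — cost 12×3 = 36
  H3 (cap 12, load 12): R2 — cost 12×2 = 24
  Shipping 244, fixed 438 → total 682.
  Any other capacity-feasible assignment to {H1, H2, H3} ships for at least 244.
Compare {H1, H2, H4}: its best feasible assignment gives total 800.
Compare {H1, H3, H4}: its best feasible assignment gives total 808.
Every other set of open sites that can feasibly serve all demand totals ≥ 800 even under its best assignment. Minimum: 682.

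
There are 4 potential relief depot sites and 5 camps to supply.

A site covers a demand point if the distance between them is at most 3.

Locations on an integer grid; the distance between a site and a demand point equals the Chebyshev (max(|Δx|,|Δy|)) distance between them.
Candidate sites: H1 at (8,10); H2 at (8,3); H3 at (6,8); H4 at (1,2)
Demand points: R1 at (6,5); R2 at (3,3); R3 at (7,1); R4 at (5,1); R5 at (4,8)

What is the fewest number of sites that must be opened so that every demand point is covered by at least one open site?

Coverage sets (demand points within 3 of each site):
  H1: {}
  H2: {R1, R3, R4}
  H3: {R1, R5}
  H4: {R2}
No 2 sites suffice: every size-2 union leaves at least one demand point uncovered.
But {H2, H3, H4} covers everything, so the minimum is 3.

3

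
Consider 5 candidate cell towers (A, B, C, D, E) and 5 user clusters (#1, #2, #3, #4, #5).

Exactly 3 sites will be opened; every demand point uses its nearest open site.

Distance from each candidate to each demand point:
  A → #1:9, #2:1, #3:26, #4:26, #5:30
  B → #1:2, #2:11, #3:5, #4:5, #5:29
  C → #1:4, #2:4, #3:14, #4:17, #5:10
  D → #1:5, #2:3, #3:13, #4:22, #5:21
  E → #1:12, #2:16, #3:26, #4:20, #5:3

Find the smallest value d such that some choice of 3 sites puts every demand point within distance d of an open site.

5

Open {A, B, E}.
  Farthest demand point is #3 at distance 5 (to B); all others are ≤ 5.
With {B, C, E} the worst case is 5.
With {B, D, E} the worst case is 5.
No size-3 selection achieves below 5.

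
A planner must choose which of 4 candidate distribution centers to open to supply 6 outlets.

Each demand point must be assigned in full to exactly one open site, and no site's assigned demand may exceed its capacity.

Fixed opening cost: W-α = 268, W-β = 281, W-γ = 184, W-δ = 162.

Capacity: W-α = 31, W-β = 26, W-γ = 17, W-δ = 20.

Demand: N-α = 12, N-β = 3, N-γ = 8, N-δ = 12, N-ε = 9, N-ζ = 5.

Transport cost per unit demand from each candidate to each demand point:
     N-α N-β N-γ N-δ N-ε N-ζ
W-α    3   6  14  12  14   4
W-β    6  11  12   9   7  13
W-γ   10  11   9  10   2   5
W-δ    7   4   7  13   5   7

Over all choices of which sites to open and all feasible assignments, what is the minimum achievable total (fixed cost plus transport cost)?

743

Open {W-α, W-δ}; cheapest assignment that respects the capacities:
  W-α (cap 31, load 29): N-α, N-δ, N-ζ — cost 12×3 + 12×12 + 5×4 = 200
  W-δ (cap 20, load 20): N-β, N-γ, N-ε — cost 3×4 + 8×7 + 9×5 = 113
  Shipping 313, fixed 430 → total 743.
  Any other capacity-feasible assignment to {W-α, W-δ} ships for at least 313.
Compare {W-α, W-γ, W-δ}: its best feasible assignment gives total 900.
Compare {W-α, W-β}: its best feasible assignment gives total 906.
Every other set of open sites that can feasibly serve all demand totals ≥ 900 even under its best assignment. Minimum: 743.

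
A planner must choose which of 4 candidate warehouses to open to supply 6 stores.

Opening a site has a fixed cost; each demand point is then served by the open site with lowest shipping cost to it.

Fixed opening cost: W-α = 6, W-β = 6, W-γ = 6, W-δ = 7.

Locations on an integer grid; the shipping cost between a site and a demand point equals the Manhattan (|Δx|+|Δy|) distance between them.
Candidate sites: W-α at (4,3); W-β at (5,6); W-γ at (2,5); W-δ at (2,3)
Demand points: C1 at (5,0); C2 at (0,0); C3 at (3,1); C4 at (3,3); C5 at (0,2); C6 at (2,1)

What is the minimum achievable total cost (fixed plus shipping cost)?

Open {W-δ}: assign each demand point to its cheapest open site.
  C1→W-δ 6, C2→W-δ 5, C3→W-δ 3, C4→W-δ 1, C5→W-δ 3, C6→W-δ 2
  shipping cost 20, fixed 7 → total 27.
Compare {W-α}: shipping cost 24 + fixed 6 = 30.
Compare {W-α, W-δ}: shipping cost 18 + fixed 13 = 31.
Compare {W-β, W-δ}: shipping cost 20 + fixed 13 = 33.
All other subsets cost ≥ 30. Minimum total cost: 27.

27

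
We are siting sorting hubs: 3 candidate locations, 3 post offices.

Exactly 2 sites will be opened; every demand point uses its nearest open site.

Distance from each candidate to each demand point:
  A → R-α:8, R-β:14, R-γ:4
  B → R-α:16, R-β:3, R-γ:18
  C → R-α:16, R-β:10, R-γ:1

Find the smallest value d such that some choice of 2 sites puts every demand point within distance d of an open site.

Open {A, B}.
  Farthest demand point is R-α at distance 8 (to A); all others are ≤ 8.
With {A, C} the worst case is 10.
With {B, C} the worst case is 16.
No size-2 selection achieves below 8.

8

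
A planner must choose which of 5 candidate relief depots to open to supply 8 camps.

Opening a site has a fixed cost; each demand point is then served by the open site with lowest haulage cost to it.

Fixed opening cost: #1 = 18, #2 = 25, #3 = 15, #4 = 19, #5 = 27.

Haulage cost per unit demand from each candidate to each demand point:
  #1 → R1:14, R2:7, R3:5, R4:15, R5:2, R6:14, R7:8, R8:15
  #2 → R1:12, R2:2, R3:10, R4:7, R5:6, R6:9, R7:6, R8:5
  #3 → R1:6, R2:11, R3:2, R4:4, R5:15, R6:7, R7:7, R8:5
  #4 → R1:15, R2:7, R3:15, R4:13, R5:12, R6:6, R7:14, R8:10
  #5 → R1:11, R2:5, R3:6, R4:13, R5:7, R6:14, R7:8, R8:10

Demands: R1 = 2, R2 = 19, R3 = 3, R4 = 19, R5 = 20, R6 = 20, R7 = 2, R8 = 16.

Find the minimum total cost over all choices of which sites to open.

461

Open {#1, #2, #3, #4}: assign each demand point to its cheapest open site.
  R1→#3 2×6=12, R2→#2 19×2=38, R3→#3 3×2=6, R4→#3 19×4=76, R5→#1 20×2=40, R6→#4 20×6=120, R7→#2 2×6=12, R8→#2 16×5=80
  haulage cost 384, fixed 77 → total 461.
Compare {#1, #2, #3}: haulage cost 404 + fixed 58 = 462.
Compare {#1, #2, #3, #4, #5}: haulage cost 384 + fixed 104 = 488.
Compare {#1, #2, #3, #5}: haulage cost 404 + fixed 85 = 489.
All other subsets cost ≥ 462. Minimum total cost: 461.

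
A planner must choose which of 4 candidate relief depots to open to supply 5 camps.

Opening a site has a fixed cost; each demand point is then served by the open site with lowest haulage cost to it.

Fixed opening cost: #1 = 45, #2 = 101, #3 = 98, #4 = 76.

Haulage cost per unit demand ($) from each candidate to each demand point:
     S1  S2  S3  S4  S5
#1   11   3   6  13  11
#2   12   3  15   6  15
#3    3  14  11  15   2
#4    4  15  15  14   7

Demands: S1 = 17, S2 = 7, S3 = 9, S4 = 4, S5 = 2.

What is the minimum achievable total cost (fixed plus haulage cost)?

325

Open {#1, #3}: assign each demand point to its cheapest open site.
  S1→#3 17×3=51, S2→#1 7×3=21, S3→#1 9×6=54, S4→#1 4×13=52, S5→#3 2×2=4
  haulage cost 182, fixed 143 → total 325.
Compare {#1, #4}: haulage cost 209 + fixed 121 = 330.
Compare {#1}: haulage cost 336 + fixed 45 = 381.
Compare {#2, #3}: haulage cost 199 + fixed 199 = 398.
All other subsets cost ≥ 330. Minimum total cost: 325.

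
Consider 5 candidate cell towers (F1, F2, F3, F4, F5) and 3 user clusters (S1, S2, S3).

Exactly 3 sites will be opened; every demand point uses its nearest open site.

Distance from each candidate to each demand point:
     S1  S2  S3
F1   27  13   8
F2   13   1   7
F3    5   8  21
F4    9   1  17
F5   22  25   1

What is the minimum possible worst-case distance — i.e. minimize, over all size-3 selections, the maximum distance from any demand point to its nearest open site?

Open {F2, F3, F5}.
  Farthest demand point is S1 at distance 5 (to F3); all others are ≤ 5.
With {F3, F4, F5} the worst case is 5.
With {F1, F2, F3} the worst case is 7.
No size-3 selection achieves below 5.

5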